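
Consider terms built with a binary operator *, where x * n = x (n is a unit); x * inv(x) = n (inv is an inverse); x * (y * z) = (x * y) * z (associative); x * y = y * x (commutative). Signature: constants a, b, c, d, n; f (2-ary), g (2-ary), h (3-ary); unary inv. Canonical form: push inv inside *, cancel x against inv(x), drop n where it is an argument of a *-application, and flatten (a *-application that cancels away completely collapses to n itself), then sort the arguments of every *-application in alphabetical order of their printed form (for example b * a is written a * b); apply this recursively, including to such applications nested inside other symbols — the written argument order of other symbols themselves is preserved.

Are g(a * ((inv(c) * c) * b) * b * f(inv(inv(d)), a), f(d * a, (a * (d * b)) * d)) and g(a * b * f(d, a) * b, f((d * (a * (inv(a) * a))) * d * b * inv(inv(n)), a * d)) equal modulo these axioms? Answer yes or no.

Answer: no — g(a * b * b * f(d, a), f(a * d, a * b * d * d)) vs g(a * b * b * f(d, a), f(a * b * d * d, a * d))

Derivation:
Left:  g(a * ((inv(c) * c) * b) * b * f(inv(inv(d)), a), f(d * a, (a * (d * b)) * d))
  Work inside:  a * ((inv(c) * c) * b) * b * f(inv(inv(d)), a)
  Push inv inside:  distribute inv over * and collapse double inv
  Cancel inverse pairs:  c cancels
  Combine occurrences:  a * b * b * f(d, a)
  Reassemble:  g(a * b * b * f(d, a), f(a * d, a * b * d * d))
Right:  g(a * b * f(d, a) * b, f((d * (a * (inv(a) * a))) * d * b * inv(inv(n)), a * d))
  Work inside:  (d * (a * (inv(a) * a))) * d * b * inv(inv(n))
  Push inv inside:  distribute inv over * and collapse double inv
  Combine occurrences:  d * d * a * b
  Order the arguments:  a * b * d * d
  Reassemble:  g(a * b * b * f(d, a), f(a * b * d * d, a * d))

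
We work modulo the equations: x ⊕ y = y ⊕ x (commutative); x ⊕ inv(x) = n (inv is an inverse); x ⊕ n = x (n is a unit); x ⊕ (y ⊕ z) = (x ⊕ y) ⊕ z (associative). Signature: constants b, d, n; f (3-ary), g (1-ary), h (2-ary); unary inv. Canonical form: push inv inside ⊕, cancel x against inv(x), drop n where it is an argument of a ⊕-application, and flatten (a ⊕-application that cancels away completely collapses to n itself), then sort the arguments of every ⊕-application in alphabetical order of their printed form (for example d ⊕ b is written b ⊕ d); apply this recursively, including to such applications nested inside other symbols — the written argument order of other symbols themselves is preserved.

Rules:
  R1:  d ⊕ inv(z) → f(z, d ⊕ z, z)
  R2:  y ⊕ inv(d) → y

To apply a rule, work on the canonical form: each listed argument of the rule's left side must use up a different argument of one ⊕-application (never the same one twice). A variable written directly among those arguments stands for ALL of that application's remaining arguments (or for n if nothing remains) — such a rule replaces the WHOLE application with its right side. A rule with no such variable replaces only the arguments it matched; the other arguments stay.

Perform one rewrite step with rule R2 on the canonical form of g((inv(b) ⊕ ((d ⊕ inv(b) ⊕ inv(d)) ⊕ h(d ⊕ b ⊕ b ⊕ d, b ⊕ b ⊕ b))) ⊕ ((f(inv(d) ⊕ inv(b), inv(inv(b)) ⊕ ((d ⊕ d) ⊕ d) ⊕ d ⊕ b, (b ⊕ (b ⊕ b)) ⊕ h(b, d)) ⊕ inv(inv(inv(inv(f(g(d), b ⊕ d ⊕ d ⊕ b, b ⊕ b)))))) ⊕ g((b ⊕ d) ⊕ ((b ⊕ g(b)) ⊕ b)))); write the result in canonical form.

Answer: g(f(g(d), b ⊕ b ⊕ d ⊕ d, b ⊕ b) ⊕ f(inv(b), b ⊕ b ⊕ d ⊕ d ⊕ d ⊕ d, b ⊕ b ⊕ b ⊕ h(b, d)) ⊕ g(b ⊕ b ⊕ b ⊕ d ⊕ g(b)) ⊕ h(b ⊕ b ⊕ d ⊕ d, b ⊕ b ⊕ b) ⊕ inv(b) ⊕ inv(b))

Derivation:
Canonical form:  g(f(g(d), b ⊕ b ⊕ d ⊕ d, b ⊕ b) ⊕ f(inv(b) ⊕ inv(d), b ⊕ b ⊕ d ⊕ d ⊕ d ⊕ d, b ⊕ b ⊕ b ⊕ h(b, d)) ⊕ g(b ⊕ b ⊕ b ⊕ d ⊕ g(b)) ⊕ h(b ⊕ b ⊕ d ⊕ d, b ⊕ b ⊕ b) ⊕ inv(b) ⊕ inv(b))
Apply R2:  consuming inv(d);  y := inv(b)
The variable takes the whole remainder — replace the entire application.
Giving:  g(f(g(d), b ⊕ b ⊕ d ⊕ d, b ⊕ b) ⊕ f(inv(b), b ⊕ b ⊕ d ⊕ d ⊕ d ⊕ d, b ⊕ b ⊕ b ⊕ h(b, d)) ⊕ g(b ⊕ b ⊕ b ⊕ d ⊕ g(b)) ⊕ h(b ⊕ b ⊕ d ⊕ d, b ⊕ b ⊕ b) ⊕ inv(b) ⊕ inv(b))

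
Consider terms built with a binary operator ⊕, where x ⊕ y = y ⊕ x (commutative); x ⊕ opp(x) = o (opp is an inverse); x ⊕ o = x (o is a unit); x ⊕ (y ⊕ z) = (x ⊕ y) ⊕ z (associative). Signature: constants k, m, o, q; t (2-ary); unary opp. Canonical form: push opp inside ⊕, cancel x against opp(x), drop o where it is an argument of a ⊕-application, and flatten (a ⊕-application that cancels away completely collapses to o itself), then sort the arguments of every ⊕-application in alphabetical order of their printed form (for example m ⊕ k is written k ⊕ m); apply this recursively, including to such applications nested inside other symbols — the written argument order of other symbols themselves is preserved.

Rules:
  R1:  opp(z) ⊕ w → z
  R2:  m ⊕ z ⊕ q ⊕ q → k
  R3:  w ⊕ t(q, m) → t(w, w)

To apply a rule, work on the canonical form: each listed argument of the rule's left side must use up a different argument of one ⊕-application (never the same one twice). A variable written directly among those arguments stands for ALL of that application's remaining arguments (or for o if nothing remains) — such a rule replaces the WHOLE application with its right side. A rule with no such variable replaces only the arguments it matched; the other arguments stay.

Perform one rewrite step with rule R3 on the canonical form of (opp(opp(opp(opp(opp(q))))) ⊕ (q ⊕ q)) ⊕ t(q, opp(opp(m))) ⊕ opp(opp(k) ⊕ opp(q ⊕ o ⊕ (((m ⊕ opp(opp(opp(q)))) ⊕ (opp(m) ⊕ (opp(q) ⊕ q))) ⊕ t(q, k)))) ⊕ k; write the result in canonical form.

Canonical form:  k ⊕ k ⊕ q ⊕ t(q, k) ⊕ t(q, m)
Apply R3:  consuming t(q, m);  w := k ⊕ k ⊕ q ⊕ t(q, k)
The variable takes the whole remainder — replace the entire application.
Result:  t(k ⊕ k ⊕ q ⊕ t(q, k), k ⊕ k ⊕ q ⊕ t(q, k))

Answer: t(k ⊕ k ⊕ q ⊕ t(q, k), k ⊕ k ⊕ q ⊕ t(q, k))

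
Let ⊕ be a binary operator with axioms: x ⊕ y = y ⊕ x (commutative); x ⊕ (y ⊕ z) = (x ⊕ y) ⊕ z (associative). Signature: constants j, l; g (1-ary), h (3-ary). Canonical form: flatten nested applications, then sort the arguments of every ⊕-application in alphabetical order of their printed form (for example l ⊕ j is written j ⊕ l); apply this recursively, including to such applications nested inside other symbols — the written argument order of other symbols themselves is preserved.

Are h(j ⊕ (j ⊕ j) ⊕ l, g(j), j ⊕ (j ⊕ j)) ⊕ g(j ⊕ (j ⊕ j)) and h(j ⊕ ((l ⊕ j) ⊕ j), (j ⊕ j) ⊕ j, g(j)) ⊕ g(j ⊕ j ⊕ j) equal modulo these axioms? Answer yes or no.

Left:  h(j ⊕ (j ⊕ j) ⊕ l, g(j), j ⊕ (j ⊕ j)) ⊕ g(j ⊕ (j ⊕ j))
  Inside:  h(j ⊕ (j ⊕ j) ⊕ l, g(j), j ⊕ (j ⊕ j))  →  h(j ⊕ j ⊕ j ⊕ l, g(j), j ⊕ j ⊕ j)
  Canonicalize subterm:  g(j ⊕ (j ⊕ j))  →  g(j ⊕ j ⊕ j)
  Sort:  g(j ⊕ j ⊕ j) ⊕ h(j ⊕ j ⊕ j ⊕ l, g(j), j ⊕ j ⊕ j)
Right:  h(j ⊕ ((l ⊕ j) ⊕ j), (j ⊕ j) ⊕ j, g(j)) ⊕ g(j ⊕ j ⊕ j)
  Inside:  h(j ⊕ ((l ⊕ j) ⊕ j), (j ⊕ j) ⊕ j, g(j))  →  h(j ⊕ j ⊕ j ⊕ l, j ⊕ j ⊕ j, g(j))
  Sort:  g(j ⊕ j ⊕ j) ⊕ h(j ⊕ j ⊕ j ⊕ l, j ⊕ j ⊕ j, g(j))

Answer: no — g(j ⊕ j ⊕ j) ⊕ h(j ⊕ j ⊕ j ⊕ l, g(j), j ⊕ j ⊕ j) vs g(j ⊕ j ⊕ j) ⊕ h(j ⊕ j ⊕ j ⊕ l, j ⊕ j ⊕ j, g(j))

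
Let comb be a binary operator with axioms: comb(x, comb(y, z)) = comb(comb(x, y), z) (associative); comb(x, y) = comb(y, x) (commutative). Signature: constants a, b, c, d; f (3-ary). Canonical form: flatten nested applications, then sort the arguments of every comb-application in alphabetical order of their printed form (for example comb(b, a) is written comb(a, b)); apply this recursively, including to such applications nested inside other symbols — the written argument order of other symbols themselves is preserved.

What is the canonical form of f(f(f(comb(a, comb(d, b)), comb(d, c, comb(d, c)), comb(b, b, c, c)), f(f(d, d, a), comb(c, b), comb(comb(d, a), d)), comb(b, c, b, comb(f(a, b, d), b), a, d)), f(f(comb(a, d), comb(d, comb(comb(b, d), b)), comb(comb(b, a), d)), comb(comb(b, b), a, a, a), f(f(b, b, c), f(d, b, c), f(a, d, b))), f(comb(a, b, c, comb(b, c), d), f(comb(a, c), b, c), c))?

Focus inside:  comb(b, c, b, comb(f(a, b, d), b), a, d)
Flatten:  comb(b, c, b, f(a, b, d), b, a, d)
Sort arguments:  comb(a, b, b, b, c, d, f(a, b, d))
Put back:  f(f(f(comb(a, b, d), comb(c, c, d, d), comb(b, b, c, c)), f(f(d, d, a), comb(b, c), comb(a, d, d)), comb(a, b, b, b, c, d, f(a, b, d))), f(f(comb(a, d), comb(b, b, d, d), comb(a, b, d)), comb(a, a, a, b, b), f(f(b, b, c), f(d, b, c), f(a, d, b))), f(comb(a, b, b, c, c, d), f(comb(a, c), b, c), c))

Answer: f(f(f(comb(a, b, d), comb(c, c, d, d), comb(b, b, c, c)), f(f(d, d, a), comb(b, c), comb(a, d, d)), comb(a, b, b, b, c, d, f(a, b, d))), f(f(comb(a, d), comb(b, b, d, d), comb(a, b, d)), comb(a, a, a, b, b), f(f(b, b, c), f(d, b, c), f(a, d, b))), f(comb(a, b, b, c, c, d), f(comb(a, c), b, c), c))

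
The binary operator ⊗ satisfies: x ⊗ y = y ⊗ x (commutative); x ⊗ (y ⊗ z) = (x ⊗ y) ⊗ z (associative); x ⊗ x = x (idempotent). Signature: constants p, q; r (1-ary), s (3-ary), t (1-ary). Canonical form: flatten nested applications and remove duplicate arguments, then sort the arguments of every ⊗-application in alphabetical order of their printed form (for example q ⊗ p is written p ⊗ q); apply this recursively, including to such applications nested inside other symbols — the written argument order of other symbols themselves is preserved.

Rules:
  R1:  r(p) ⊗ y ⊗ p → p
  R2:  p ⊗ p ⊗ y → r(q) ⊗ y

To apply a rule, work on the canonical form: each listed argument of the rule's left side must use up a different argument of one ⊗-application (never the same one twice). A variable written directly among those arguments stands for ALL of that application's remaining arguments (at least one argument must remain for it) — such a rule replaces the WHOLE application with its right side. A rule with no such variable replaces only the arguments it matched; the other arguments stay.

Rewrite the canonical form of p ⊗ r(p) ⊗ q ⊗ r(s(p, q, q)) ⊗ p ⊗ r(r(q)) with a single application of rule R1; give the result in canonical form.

Canonical form:  p ⊗ q ⊗ r(p) ⊗ r(r(q)) ⊗ r(s(p, q, q))
Apply R1:  consuming p, r(p);  y := q ⊗ r(r(q)) ⊗ r(s(p, q, q))
Every leftover argument binds to the variable; the entire application is replaced.
Result:  p

Answer: p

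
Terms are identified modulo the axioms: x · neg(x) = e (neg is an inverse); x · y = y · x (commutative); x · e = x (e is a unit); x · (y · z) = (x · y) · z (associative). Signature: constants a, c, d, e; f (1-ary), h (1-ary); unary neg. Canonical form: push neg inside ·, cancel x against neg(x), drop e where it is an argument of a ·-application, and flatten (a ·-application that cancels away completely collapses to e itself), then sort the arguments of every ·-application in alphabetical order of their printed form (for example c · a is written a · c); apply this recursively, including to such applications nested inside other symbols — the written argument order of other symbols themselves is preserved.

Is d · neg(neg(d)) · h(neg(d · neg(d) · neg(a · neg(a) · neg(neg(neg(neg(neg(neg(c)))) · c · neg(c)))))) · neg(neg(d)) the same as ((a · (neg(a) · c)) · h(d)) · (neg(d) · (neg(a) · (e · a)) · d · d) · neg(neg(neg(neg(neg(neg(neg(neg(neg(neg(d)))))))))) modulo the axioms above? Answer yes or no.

Answer: no — d · d · d · h(c) vs c · d · d · h(d)

Derivation:
Left:  d · neg(neg(d)) · h(neg(d · neg(d) · neg(a · neg(a) · neg(neg(neg(neg(neg(neg(c)))) · c · neg(c)))))) · neg(neg(d))
  Push neg inside:  distribute neg over · and collapse double neg
  Combine occurrences:  d · d · d · h(c)
Right:  ((a · (neg(a) · c)) · h(d)) · (neg(d) · (neg(a) · (e · a)) · d · d) · neg(neg(neg(neg(neg(neg(neg(neg(neg(neg(d))))))))))
  Push neg inside:  distribute neg over · and collapse double neg
  Inverses cancel:  a cancels
  Collect:  c · h(d) · d · d
  Sort:  c · d · d · h(d)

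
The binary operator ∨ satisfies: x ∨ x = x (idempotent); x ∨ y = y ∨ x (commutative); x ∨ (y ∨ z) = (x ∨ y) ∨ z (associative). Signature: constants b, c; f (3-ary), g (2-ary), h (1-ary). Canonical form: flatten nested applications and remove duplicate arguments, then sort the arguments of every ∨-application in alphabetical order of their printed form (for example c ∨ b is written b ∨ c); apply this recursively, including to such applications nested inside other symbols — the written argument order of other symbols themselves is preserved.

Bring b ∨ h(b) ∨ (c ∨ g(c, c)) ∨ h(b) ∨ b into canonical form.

Answer: b ∨ c ∨ g(c, c) ∨ h(b)

Derivation:
Un-nest:  b ∨ h(b) ∨ c ∨ g(c, c) ∨ h(b) ∨ b
Deduplicate:  drop duplicate h(b), b
Order the arguments:  b ∨ c ∨ g(c, c) ∨ h(b)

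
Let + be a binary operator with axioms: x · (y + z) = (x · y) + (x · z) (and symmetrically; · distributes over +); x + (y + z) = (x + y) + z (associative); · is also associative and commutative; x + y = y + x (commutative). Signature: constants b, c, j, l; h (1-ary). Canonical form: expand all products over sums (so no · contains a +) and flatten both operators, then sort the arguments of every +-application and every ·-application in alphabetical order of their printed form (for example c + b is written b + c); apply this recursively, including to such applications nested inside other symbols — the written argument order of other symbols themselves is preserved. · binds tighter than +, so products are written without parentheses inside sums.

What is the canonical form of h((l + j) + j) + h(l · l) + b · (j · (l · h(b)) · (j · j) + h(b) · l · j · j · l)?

Distribute:  h(j + j + l) + h(l · l) + b · h(b) · j · j · j · l + b · h(b) · j · j · l · l
Sort arguments:  b · h(b) · j · j · j · l + b · h(b) · j · j · l · l + h(j + j + l) + h(l · l)

Answer: b · h(b) · j · j · j · l + b · h(b) · j · j · l · l + h(j + j + l) + h(l · l)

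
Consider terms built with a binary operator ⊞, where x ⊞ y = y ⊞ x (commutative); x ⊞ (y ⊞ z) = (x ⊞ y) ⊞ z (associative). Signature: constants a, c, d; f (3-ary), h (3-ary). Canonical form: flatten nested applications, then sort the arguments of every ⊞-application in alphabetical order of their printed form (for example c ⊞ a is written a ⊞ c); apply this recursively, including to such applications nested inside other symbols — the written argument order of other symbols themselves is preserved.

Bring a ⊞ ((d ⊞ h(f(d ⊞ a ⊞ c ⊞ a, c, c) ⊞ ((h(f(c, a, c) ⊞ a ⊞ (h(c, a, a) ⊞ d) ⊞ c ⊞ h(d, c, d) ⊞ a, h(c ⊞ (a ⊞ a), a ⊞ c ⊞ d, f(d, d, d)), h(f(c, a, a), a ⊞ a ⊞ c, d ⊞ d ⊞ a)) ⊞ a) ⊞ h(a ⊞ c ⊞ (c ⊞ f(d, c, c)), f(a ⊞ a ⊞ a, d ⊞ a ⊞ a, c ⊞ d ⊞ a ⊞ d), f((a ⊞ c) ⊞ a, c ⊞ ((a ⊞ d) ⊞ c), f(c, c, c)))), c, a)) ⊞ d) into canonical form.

Answer: a ⊞ d ⊞ d ⊞ h(a ⊞ f(a ⊞ a ⊞ c ⊞ d, c, c) ⊞ h(a ⊞ a ⊞ c ⊞ d ⊞ f(c, a, c) ⊞ h(c, a, a) ⊞ h(d, c, d), h(a ⊞ a ⊞ c, a ⊞ c ⊞ d, f(d, d, d)), h(f(c, a, a), a ⊞ a ⊞ c, a ⊞ d ⊞ d)) ⊞ h(a ⊞ c ⊞ c ⊞ f(d, c, c), f(a ⊞ a ⊞ a, a ⊞ a ⊞ d, a ⊞ c ⊞ d ⊞ d), f(a ⊞ a ⊞ c, a ⊞ c ⊞ c ⊞ d, f(c, c, c))), c, a)

Derivation:
Merge nested applications:  a ⊞ d ⊞ h(f(d ⊞ a ⊞ c ⊞ a, c, c) ⊞ ((h(f(c, a, c) ⊞ a ⊞ (h(c, a, a) ⊞ d) ⊞ c ⊞ h(d, c, d) ⊞ a, h(c ⊞ (a ⊞ a), a ⊞ c ⊞ d, f(d, d, d)), h(f(c, a, a), a ⊞ a ⊞ c, d ⊞ d ⊞ a)) ⊞ a) ⊞ h(a ⊞ c ⊞ (c ⊞ f(d, c, c)), f(a ⊞ a ⊞ a, d ⊞ a ⊞ a, c ⊞ d ⊞ a ⊞ d), f((a ⊞ c) ⊞ a, c ⊞ ((a ⊞ d) ⊞ c), f(c, c, c)))), c, a) ⊞ d
Canonicalize subterm:  h(f(d ⊞ a ⊞ c ⊞ a, c, c) ⊞ ((h(f(c, a, c) ⊞ a ⊞ (h(c, a, a) ⊞ d) ⊞ c ⊞ h(d, c, d) ⊞ a, h(c ⊞ (a ⊞ a), a ⊞ c ⊞ d, f(d, d, d)), h(f(c, a, a), a ⊞ a ⊞ c, d ⊞ d ⊞ a)) ⊞ a) ⊞ h(a ⊞ c ⊞ (c ⊞ f(d, c, c)), f(a ⊞ a ⊞ a, d ⊞ a ⊞ a, c ⊞ d ⊞ a ⊞ d), f((a ⊞ c) ⊞ a, c ⊞ ((a ⊞ d) ⊞ c), f(c, c, c)))), c, a)  →  h(a ⊞ f(a ⊞ a ⊞ c ⊞ d, c, c) ⊞ h(a ⊞ a ⊞ c ⊞ d ⊞ f(c, a, c) ⊞ h(c, a, a) ⊞ h(d, c, d), h(a ⊞ a ⊞ c, a ⊞ c ⊞ d, f(d, d, d)), h(f(c, a, a), a ⊞ a ⊞ c, a ⊞ d ⊞ d)) ⊞ h(a ⊞ c ⊞ c ⊞ f(d, c, c), f(a ⊞ a ⊞ a, a ⊞ a ⊞ d, a ⊞ c ⊞ d ⊞ d), f(a ⊞ a ⊞ c, a ⊞ c ⊞ c ⊞ d, f(c, c, c))), c, a)
Sort:  a ⊞ d ⊞ d ⊞ h(a ⊞ f(a ⊞ a ⊞ c ⊞ d, c, c) ⊞ h(a ⊞ a ⊞ c ⊞ d ⊞ f(c, a, c) ⊞ h(c, a, a) ⊞ h(d, c, d), h(a ⊞ a ⊞ c, a ⊞ c ⊞ d, f(d, d, d)), h(f(c, a, a), a ⊞ a ⊞ c, a ⊞ d ⊞ d)) ⊞ h(a ⊞ c ⊞ c ⊞ f(d, c, c), f(a ⊞ a ⊞ a, a ⊞ a ⊞ d, a ⊞ c ⊞ d ⊞ d), f(a ⊞ a ⊞ c, a ⊞ c ⊞ c ⊞ d, f(c, c, c))), c, a)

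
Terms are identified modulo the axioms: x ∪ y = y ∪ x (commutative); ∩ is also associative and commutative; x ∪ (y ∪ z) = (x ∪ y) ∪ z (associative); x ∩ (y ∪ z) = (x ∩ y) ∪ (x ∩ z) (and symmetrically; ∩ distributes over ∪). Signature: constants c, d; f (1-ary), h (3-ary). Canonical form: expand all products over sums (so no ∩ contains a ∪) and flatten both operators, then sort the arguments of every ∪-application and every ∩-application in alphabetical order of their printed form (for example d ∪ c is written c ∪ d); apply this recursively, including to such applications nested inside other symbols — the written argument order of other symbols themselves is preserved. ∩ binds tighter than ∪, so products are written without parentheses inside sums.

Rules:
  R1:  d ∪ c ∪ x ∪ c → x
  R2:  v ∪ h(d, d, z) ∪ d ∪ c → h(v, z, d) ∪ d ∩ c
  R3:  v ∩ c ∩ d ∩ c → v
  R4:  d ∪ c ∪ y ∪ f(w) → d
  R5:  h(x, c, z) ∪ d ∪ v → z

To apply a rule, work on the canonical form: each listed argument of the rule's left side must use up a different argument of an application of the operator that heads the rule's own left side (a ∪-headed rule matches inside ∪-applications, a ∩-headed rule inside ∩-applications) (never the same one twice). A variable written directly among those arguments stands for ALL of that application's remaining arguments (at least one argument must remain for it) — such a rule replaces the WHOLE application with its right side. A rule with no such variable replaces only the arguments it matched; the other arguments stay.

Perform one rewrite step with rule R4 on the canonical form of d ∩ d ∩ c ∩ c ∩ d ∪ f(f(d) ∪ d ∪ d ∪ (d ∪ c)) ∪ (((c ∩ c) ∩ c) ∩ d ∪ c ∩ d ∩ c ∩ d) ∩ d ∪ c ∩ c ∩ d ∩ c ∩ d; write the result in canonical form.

Answer: c ∩ c ∩ c ∩ d ∩ d ∪ c ∩ c ∩ c ∩ d ∩ d ∪ c ∩ c ∩ d ∩ d ∩ d ∪ c ∩ c ∩ d ∩ d ∩ d ∪ f(d)

Derivation:
Canonical form:  c ∩ c ∩ c ∩ d ∩ d ∪ c ∩ c ∩ c ∩ d ∩ d ∪ c ∩ c ∩ d ∩ d ∩ d ∪ c ∩ c ∩ d ∩ d ∩ d ∪ f(c ∪ d ∪ d ∪ d ∪ f(d))
Match R4:  consume c, d, f(d);  w := d, y := d ∪ d
Every leftover argument binds to the variable; the entire application is replaced.
Giving:  c ∩ c ∩ c ∩ d ∩ d ∪ c ∩ c ∩ c ∩ d ∩ d ∪ c ∩ c ∩ d ∩ d ∩ d ∪ c ∩ c ∩ d ∩ d ∩ d ∪ f(d)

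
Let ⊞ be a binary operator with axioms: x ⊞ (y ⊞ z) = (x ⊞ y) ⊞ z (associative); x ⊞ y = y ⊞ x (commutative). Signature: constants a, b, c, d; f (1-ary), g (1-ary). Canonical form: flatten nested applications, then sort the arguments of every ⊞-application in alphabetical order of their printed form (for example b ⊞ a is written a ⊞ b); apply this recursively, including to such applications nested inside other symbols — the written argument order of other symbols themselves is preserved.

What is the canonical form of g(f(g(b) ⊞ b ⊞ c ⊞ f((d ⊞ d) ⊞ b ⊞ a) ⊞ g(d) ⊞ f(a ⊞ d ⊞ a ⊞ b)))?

Work inside:  g(b) ⊞ b ⊞ c ⊞ f((d ⊞ d) ⊞ b ⊞ a) ⊞ g(d) ⊞ f(a ⊞ d ⊞ a ⊞ b)
Canonicalize subterm:  f((d ⊞ d) ⊞ b ⊞ a)  →  f(a ⊞ b ⊞ d ⊞ d)
Canonicalize subterm:  f(a ⊞ d ⊞ a ⊞ b)  →  f(a ⊞ a ⊞ b ⊞ d)
Sort:  b ⊞ c ⊞ f(a ⊞ a ⊞ b ⊞ d) ⊞ f(a ⊞ b ⊞ d ⊞ d) ⊞ g(b) ⊞ g(d)
Reassemble:  g(f(b ⊞ c ⊞ f(a ⊞ a ⊞ b ⊞ d) ⊞ f(a ⊞ b ⊞ d ⊞ d) ⊞ g(b) ⊞ g(d)))

Answer: g(f(b ⊞ c ⊞ f(a ⊞ a ⊞ b ⊞ d) ⊞ f(a ⊞ b ⊞ d ⊞ d) ⊞ g(b) ⊞ g(d)))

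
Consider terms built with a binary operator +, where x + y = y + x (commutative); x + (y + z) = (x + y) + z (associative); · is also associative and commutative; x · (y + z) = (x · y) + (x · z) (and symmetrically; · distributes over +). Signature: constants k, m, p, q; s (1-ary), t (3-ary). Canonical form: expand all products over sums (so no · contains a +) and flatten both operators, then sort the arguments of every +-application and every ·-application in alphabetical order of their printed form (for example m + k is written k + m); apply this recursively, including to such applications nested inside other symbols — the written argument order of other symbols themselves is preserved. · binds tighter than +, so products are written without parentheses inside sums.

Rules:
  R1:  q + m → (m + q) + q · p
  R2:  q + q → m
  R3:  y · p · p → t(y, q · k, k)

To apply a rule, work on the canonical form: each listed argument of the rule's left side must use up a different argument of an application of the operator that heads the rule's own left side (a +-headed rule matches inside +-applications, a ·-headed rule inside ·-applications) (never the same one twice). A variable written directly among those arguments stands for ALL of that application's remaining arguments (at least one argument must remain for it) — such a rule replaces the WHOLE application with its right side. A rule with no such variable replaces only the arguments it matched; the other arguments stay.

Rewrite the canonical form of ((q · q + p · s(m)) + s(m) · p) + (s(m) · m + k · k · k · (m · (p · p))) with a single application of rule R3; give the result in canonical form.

Canonical form:  k · k · k · m · p · p + m · s(m) + p · s(m) + p · s(m) + q · q
Apply R3:  consuming p, p;  y := k · k · k · m
Every leftover argument binds to the variable; the entire application is replaced.
Giving:  m · s(m) + p · s(m) + p · s(m) + q · q + t(k · k · k · m, k · q, k)

Answer: m · s(m) + p · s(m) + p · s(m) + q · q + t(k · k · k · m, k · q, k)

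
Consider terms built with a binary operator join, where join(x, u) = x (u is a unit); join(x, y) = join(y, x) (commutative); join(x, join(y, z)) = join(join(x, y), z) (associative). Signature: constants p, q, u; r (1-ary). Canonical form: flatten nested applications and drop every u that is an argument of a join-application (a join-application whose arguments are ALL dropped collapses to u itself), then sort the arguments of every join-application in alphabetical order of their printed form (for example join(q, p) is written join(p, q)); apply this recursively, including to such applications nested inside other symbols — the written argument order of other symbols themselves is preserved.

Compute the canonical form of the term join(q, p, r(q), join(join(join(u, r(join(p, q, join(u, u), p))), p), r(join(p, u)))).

Flatten:  join(q, p, r(q), u, r(join(p, q, join(u, u), p)), p, r(join(p, u)))
Simplify inside:  r(join(p, q, join(u, u), p))  →  r(join(p, p, q))
Simplify inside:  r(join(p, u))  →  r(p)
Drop the unit:  drop u
Sort:  join(p, p, q, r(join(p, p, q)), r(p), r(q))

Answer: join(p, p, q, r(join(p, p, q)), r(p), r(q))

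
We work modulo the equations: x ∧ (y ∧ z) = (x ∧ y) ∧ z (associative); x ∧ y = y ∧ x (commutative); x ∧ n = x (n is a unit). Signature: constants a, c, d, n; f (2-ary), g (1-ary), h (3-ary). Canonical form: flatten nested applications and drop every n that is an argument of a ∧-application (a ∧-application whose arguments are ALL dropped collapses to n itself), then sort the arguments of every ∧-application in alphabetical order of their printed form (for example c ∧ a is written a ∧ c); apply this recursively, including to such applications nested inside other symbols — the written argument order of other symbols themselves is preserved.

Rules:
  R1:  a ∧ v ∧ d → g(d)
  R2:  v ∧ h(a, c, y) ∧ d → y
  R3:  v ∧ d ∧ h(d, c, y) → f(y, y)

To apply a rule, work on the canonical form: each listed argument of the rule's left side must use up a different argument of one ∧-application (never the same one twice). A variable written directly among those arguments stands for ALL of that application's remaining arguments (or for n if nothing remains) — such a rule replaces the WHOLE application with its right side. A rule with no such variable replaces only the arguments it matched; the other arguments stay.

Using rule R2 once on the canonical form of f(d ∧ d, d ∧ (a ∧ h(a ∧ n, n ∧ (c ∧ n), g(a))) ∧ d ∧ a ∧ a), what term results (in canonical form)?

Canonical form:  f(d ∧ d, a ∧ a ∧ a ∧ d ∧ d ∧ h(a, c, g(a)))
Apply R2:  consuming d, h(a, c, g(a));  v := a ∧ a ∧ a ∧ d, y := g(a)
The extension variable absorbs all remaining arguments, so the whole application is rewritten.
Result:  f(d ∧ d, g(a))

Answer: f(d ∧ d, g(a))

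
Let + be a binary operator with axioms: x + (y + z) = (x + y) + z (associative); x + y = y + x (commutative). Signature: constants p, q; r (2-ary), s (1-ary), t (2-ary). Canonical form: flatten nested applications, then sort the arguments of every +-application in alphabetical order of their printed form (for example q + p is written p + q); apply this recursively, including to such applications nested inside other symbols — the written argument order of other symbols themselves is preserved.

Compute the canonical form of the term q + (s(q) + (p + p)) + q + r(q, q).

Un-nest:  q + s(q) + p + p + q + r(q, q)
Sort:  p + p + q + q + r(q, q) + s(q)

Answer: p + p + q + q + r(q, q) + s(q)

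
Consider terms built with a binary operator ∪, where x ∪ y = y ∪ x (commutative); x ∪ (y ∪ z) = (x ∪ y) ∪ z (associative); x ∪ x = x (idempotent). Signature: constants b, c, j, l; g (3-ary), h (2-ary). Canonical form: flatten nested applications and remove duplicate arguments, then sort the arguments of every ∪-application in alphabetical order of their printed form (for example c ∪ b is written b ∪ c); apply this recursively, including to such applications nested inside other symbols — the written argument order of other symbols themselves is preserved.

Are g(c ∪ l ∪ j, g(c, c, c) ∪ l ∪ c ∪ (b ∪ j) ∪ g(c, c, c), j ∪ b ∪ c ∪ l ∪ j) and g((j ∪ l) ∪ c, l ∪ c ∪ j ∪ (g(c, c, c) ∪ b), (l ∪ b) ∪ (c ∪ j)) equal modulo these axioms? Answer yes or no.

Answer: yes — both canonical forms are g(c ∪ j ∪ l, b ∪ c ∪ g(c, c, c) ∪ j ∪ l, b ∪ c ∪ j ∪ l)

Derivation:
Left:  g(c ∪ l ∪ j, g(c, c, c) ∪ l ∪ c ∪ (b ∪ j) ∪ g(c, c, c), j ∪ b ∪ c ∪ l ∪ j)
  Descend into:  g(c, c, c) ∪ l ∪ c ∪ (b ∪ j) ∪ g(c, c, c)
  Merge nested applications:  g(c, c, c) ∪ l ∪ c ∪ b ∪ j ∪ g(c, c, c)
  Deduplicate:  drop duplicate g(c, c, c)
  Sort arguments:  b ∪ c ∪ g(c, c, c) ∪ j ∪ l
  Rebuild:  g(c ∪ j ∪ l, b ∪ c ∪ g(c, c, c) ∪ j ∪ l, b ∪ c ∪ j ∪ l)
Right:  g((j ∪ l) ∪ c, l ∪ c ∪ j ∪ (g(c, c, c) ∪ b), (l ∪ b) ∪ (c ∪ j))
  Descend into:  l ∪ c ∪ j ∪ (g(c, c, c) ∪ b)
  Merge nested applications:  l ∪ c ∪ j ∪ g(c, c, c) ∪ b
  Sort arguments:  b ∪ c ∪ g(c, c, c) ∪ j ∪ l
  Reassemble:  g(c ∪ j ∪ l, b ∪ c ∪ g(c, c, c) ∪ j ∪ l, b ∪ c ∪ j ∪ l)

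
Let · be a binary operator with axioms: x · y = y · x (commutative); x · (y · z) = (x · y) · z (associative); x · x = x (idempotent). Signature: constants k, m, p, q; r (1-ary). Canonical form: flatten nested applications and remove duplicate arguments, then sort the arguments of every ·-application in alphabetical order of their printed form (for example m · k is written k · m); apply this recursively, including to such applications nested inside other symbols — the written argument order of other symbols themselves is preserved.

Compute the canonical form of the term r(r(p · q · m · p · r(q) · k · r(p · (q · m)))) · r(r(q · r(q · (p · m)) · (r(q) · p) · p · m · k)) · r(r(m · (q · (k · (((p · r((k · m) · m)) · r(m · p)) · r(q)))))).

Simplify inside:  r(r(p · q · m · p · r(q) · k · r(p · (q · m))))  →  r(r(k · m · p · q · r(m · p · q) · r(q)))
Canonicalize subterm:  r(r(q · r(q · (p · m)) · (r(q) · p) · p · m · k))  →  r(r(k · m · p · q · r(m · p · q) · r(q)))
Simplify inside:  r(r(m · (q · (k · (((p · r((k · m) · m)) · r(m · p)) · r(q))))))  →  r(r(k · m · p · q · r(k · m) · r(m · p) · r(q)))
Deduplicate:  drop duplicate r(r(k · m · p · q · r(m · p · q) · r(q)))
Order the arguments:  r(r(k · m · p · q · r(k · m) · r(m · p) · r(q))) · r(r(k · m · p · q · r(m · p · q) · r(q)))

Answer: r(r(k · m · p · q · r(k · m) · r(m · p) · r(q))) · r(r(k · m · p · q · r(m · p · q) · r(q)))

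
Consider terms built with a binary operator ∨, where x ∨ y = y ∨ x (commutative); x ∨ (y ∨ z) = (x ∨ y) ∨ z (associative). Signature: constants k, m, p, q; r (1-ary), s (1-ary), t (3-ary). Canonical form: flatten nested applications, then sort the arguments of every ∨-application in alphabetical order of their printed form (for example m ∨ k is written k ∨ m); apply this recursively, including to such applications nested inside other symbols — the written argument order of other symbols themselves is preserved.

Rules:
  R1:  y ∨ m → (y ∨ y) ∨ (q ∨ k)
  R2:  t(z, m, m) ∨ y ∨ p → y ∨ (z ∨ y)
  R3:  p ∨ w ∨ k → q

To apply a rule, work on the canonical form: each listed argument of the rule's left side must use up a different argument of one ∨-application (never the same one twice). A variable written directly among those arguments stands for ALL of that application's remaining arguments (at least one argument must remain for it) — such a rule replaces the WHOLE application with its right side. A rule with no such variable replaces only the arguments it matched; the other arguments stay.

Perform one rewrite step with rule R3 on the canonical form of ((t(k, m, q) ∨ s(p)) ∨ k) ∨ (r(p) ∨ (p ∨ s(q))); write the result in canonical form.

Canonical form:  k ∨ p ∨ r(p) ∨ s(p) ∨ s(q) ∨ t(k, m, q)
Apply R3:  consuming k, p;  w := r(p) ∨ s(p) ∨ s(q) ∨ t(k, m, q)
Every leftover argument binds to the variable; the entire application is replaced.
Result:  q

Answer: q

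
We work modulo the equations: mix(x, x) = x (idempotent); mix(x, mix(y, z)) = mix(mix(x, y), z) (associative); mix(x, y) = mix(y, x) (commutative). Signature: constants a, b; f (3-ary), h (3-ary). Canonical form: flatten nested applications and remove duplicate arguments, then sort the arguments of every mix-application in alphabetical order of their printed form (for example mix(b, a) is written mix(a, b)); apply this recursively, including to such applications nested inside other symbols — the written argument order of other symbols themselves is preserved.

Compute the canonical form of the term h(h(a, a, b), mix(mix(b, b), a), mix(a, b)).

Work inside:  mix(mix(b, b), a)
Flatten:  mix(b, b, a)
Deduplicate:  drop duplicate b
Sort arguments:  mix(a, b)
Reassemble:  h(h(a, a, b), mix(a, b), mix(a, b))

Answer: h(h(a, a, b), mix(a, b), mix(a, b))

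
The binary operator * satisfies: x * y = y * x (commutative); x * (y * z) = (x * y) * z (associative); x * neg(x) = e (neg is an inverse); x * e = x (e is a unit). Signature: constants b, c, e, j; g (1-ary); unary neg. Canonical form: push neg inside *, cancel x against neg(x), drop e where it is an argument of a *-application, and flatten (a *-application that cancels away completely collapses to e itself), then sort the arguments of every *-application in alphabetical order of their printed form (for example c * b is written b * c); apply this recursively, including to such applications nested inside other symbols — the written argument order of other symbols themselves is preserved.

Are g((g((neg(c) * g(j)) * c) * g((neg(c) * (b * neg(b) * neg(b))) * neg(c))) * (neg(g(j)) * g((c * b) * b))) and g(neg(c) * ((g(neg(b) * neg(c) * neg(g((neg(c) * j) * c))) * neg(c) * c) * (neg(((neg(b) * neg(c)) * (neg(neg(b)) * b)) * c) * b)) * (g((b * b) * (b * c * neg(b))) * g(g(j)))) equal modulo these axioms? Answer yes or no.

Left:  g((g((neg(c) * g(j)) * c) * g((neg(c) * (b * neg(b) * neg(b))) * neg(c))) * (neg(g(j)) * g((c * b) * b)))
  Focus inside:  (g((neg(c) * g(j)) * c) * g((neg(c) * (b * neg(b) * neg(b))) * neg(c))) * (neg(g(j)) * g((c * b) * b))
  Combine occurrences:  g(g(j)) * g(neg(b) * neg(c) * neg(c)) * neg(g(j)) * g(b * b * c)
  Sort:  g(b * b * c) * g(g(j)) * g(neg(b) * neg(c) * neg(c)) * neg(g(j))
  Rebuild:  g(g(b * b * c) * g(g(j)) * g(neg(b) * neg(c) * neg(c)) * neg(g(j)))
Right:  g(neg(c) * ((g(neg(b) * neg(c) * neg(g((neg(c) * j) * c))) * neg(c) * c) * (neg(((neg(b) * neg(c)) * (neg(neg(b)) * b)) * c) * b)) * (g((b * b) * (b * c * neg(b))) * g(g(j))))
  Descend into:  neg(c) * ((g(neg(b) * neg(c) * neg(g((neg(c) * j) * c))) * neg(c) * c) * (neg(((neg(b) * neg(c)) * (neg(neg(b)) * b)) * c) * b)) * (g((b * b) * (b * c * neg(b))) * g(g(j)))
  Push neg inside:  distribute neg over * and collapse double neg
  Inverses cancel:  b cancels
  Collect terms:  neg(c) * g(neg(b) * neg(c) * neg(g(j))) * g(b * b * c) * g(g(j))
  Sort arguments:  g(b * b * c) * g(g(j)) * g(neg(b) * neg(c) * neg(g(j))) * neg(c)
  Rebuild:  g(g(b * b * c) * g(g(j)) * g(neg(b) * neg(c) * neg(g(j))) * neg(c))

Answer: no — g(g(b * b * c) * g(g(j)) * g(neg(b) * neg(c) * neg(c)) * neg(g(j))) vs g(g(b * b * c) * g(g(j)) * g(neg(b) * neg(c) * neg(g(j))) * neg(c))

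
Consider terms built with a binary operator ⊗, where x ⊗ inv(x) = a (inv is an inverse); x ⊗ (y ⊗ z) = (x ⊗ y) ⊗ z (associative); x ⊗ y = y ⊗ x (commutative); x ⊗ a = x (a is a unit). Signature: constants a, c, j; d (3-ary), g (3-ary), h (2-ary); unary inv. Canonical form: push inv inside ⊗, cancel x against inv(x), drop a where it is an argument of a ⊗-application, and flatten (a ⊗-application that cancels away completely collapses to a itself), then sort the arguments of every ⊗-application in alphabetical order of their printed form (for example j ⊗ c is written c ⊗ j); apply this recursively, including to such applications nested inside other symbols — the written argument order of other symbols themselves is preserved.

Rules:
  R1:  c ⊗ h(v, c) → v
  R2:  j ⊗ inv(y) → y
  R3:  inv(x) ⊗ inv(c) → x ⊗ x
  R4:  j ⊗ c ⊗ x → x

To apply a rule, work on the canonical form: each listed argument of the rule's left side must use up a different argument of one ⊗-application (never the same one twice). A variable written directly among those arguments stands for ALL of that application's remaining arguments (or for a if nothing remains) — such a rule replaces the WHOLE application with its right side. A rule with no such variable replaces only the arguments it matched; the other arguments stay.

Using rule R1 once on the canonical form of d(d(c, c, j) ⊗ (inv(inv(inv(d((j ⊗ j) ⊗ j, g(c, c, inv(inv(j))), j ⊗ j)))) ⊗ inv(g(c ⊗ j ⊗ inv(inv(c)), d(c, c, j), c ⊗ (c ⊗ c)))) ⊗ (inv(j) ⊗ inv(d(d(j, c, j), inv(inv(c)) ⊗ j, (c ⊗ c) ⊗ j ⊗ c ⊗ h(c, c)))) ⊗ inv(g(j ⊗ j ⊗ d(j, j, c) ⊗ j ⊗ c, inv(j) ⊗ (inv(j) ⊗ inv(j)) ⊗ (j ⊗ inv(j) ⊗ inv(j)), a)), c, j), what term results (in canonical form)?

Canonical form:  d(d(c, c, j) ⊗ inv(d(d(j, c, j), c ⊗ j, c ⊗ c ⊗ c ⊗ h(c, c) ⊗ j)) ⊗ inv(d(j ⊗ j ⊗ j, g(c, c, j), j ⊗ j)) ⊗ inv(g(c ⊗ c ⊗ j, d(c, c, j), c ⊗ c ⊗ c)) ⊗ inv(g(c ⊗ d(j, j, c) ⊗ j ⊗ j ⊗ j, inv(j) ⊗ inv(j) ⊗ inv(j) ⊗ inv(j), a)) ⊗ inv(j), c, j)
R1 matches:  uses c, h(c, c);  v := c
Giving:  d(d(c, c, j) ⊗ inv(d(d(j, c, j), c ⊗ j, c ⊗ c ⊗ c ⊗ j)) ⊗ inv(d(j ⊗ j ⊗ j, g(c, c, j), j ⊗ j)) ⊗ inv(g(c ⊗ c ⊗ j, d(c, c, j), c ⊗ c ⊗ c)) ⊗ inv(g(c ⊗ d(j, j, c) ⊗ j ⊗ j ⊗ j, inv(j) ⊗ inv(j) ⊗ inv(j) ⊗ inv(j), a)) ⊗ inv(j), c, j)

Answer: d(d(c, c, j) ⊗ inv(d(d(j, c, j), c ⊗ j, c ⊗ c ⊗ c ⊗ j)) ⊗ inv(d(j ⊗ j ⊗ j, g(c, c, j), j ⊗ j)) ⊗ inv(g(c ⊗ c ⊗ j, d(c, c, j), c ⊗ c ⊗ c)) ⊗ inv(g(c ⊗ d(j, j, c) ⊗ j ⊗ j ⊗ j, inv(j) ⊗ inv(j) ⊗ inv(j) ⊗ inv(j), a)) ⊗ inv(j), c, j)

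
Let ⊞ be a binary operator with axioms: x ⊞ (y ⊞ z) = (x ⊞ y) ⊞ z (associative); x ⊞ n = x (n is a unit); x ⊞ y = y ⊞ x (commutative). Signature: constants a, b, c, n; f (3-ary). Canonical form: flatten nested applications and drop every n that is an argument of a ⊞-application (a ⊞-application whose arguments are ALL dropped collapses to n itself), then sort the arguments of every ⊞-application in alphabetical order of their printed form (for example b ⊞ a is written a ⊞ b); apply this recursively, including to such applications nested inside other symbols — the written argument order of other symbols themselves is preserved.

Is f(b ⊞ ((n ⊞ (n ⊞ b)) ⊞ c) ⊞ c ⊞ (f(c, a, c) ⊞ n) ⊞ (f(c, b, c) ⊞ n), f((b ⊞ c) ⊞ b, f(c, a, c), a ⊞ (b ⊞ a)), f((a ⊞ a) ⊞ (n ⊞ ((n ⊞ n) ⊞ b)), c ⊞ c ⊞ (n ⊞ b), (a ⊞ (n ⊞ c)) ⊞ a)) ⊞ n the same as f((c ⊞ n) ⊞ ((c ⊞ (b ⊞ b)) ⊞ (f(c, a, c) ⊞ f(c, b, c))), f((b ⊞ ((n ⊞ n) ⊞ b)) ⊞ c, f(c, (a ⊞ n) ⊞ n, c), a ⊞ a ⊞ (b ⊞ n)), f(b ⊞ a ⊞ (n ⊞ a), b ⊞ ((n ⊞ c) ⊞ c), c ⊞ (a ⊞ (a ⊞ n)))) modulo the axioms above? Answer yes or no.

Answer: yes — both canonical forms are f(b ⊞ b ⊞ c ⊞ c ⊞ f(c, a, c) ⊞ f(c, b, c), f(b ⊞ b ⊞ c, f(c, a, c), a ⊞ a ⊞ b), f(a ⊞ a ⊞ b, b ⊞ c ⊞ c, a ⊞ a ⊞ c))

Derivation:
Left:  f(b ⊞ ((n ⊞ (n ⊞ b)) ⊞ c) ⊞ c ⊞ (f(c, a, c) ⊞ n) ⊞ (f(c, b, c) ⊞ n), f((b ⊞ c) ⊞ b, f(c, a, c), a ⊞ (b ⊞ a)), f((a ⊞ a) ⊞ (n ⊞ ((n ⊞ n) ⊞ b)), c ⊞ c ⊞ (n ⊞ b), (a ⊞ (n ⊞ c)) ⊞ a)) ⊞ n
  Inside:  f(b ⊞ ((n ⊞ (n ⊞ b)) ⊞ c) ⊞ c ⊞ (f(c, a, c) ⊞ n) ⊞ (f(c, b, c) ⊞ n), f((b ⊞ c) ⊞ b, f(c, a, c), a ⊞ (b ⊞ a)), f((a ⊞ a) ⊞ (n ⊞ ((n ⊞ n) ⊞ b)), c ⊞ c ⊞ (n ⊞ b), (a ⊞ (n ⊞ c)) ⊞ a))  →  f(b ⊞ b ⊞ c ⊞ c ⊞ f(c, a, c) ⊞ f(c, b, c), f(b ⊞ b ⊞ c, f(c, a, c), a ⊞ a ⊞ b), f(a ⊞ a ⊞ b, b ⊞ c ⊞ c, a ⊞ a ⊞ c))
  Drop the unit:  drop n
  Sort:  f(b ⊞ b ⊞ c ⊞ c ⊞ f(c, a, c) ⊞ f(c, b, c), f(b ⊞ b ⊞ c, f(c, a, c), a ⊞ a ⊞ b), f(a ⊞ a ⊞ b, b ⊞ c ⊞ c, a ⊞ a ⊞ c))
Right:  f((c ⊞ n) ⊞ ((c ⊞ (b ⊞ b)) ⊞ (f(c, a, c) ⊞ f(c, b, c))), f((b ⊞ ((n ⊞ n) ⊞ b)) ⊞ c, f(c, (a ⊞ n) ⊞ n, c), a ⊞ a ⊞ (b ⊞ n)), f(b ⊞ a ⊞ (n ⊞ a), b ⊞ ((n ⊞ c) ⊞ c), c ⊞ (a ⊞ (a ⊞ n))))
  Focus inside:  (c ⊞ n) ⊞ ((c ⊞ (b ⊞ b)) ⊞ (f(c, a, c) ⊞ f(c, b, c)))
  Un-nest:  c ⊞ n ⊞ c ⊞ b ⊞ b ⊞ f(c, a, c) ⊞ f(c, b, c)
  Drop the unit:  drop n
  Order the arguments:  b ⊞ b ⊞ c ⊞ c ⊞ f(c, a, c) ⊞ f(c, b, c)
  Put back:  f(b ⊞ b ⊞ c ⊞ c ⊞ f(c, a, c) ⊞ f(c, b, c), f(b ⊞ b ⊞ c, f(c, a, c), a ⊞ a ⊞ b), f(a ⊞ a ⊞ b, b ⊞ c ⊞ c, a ⊞ a ⊞ c))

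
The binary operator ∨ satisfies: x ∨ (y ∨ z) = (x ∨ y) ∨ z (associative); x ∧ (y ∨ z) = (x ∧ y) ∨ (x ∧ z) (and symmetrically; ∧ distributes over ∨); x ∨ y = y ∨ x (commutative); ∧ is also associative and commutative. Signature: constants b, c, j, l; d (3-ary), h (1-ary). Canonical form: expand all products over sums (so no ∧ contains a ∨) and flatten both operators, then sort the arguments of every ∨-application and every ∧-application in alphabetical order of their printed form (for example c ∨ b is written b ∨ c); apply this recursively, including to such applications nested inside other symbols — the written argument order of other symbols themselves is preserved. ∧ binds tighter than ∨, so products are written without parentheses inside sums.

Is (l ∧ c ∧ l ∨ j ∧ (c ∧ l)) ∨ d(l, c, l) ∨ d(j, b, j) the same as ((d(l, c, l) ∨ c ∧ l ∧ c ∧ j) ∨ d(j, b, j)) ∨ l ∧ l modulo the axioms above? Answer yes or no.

Left:  (l ∧ c ∧ l ∨ j ∧ (c ∧ l)) ∨ d(l, c, l) ∨ d(j, b, j)
  Un-nest:  c ∧ l ∧ l ∨ c ∧ j ∧ l ∨ d(l, c, l) ∨ d(j, b, j)
  Order the arguments:  c ∧ j ∧ l ∨ c ∧ l ∧ l ∨ d(j, b, j) ∨ d(l, c, l)
Right:  ((d(l, c, l) ∨ c ∧ l ∧ c ∧ j) ∨ d(j, b, j)) ∨ l ∧ l
  Un-nest:  d(l, c, l) ∨ c ∧ c ∧ j ∧ l ∨ d(j, b, j) ∨ l ∧ l
  Sort arguments:  c ∧ c ∧ j ∧ l ∨ d(j, b, j) ∨ d(l, c, l) ∨ l ∧ l

Answer: no — c ∧ j ∧ l ∨ c ∧ l ∧ l ∨ d(j, b, j) ∨ d(l, c, l) vs c ∧ c ∧ j ∧ l ∨ d(j, b, j) ∨ d(l, c, l) ∨ l ∧ l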